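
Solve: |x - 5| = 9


An absolute value equation |expr| = 9 gives two cases:
Case 1: x - 5 = 9
  x = 14, so x = 14
Case 2: x - 5 = -9
  x = -4, so x = -4

x = -4, x = 14


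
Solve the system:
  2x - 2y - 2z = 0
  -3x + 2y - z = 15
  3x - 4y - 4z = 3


Using Cramer's rule. Expand each determinant along the first row.
D  = 2*[2*(-4) - (-1)*(-4)] - (-2)*[(-3)*(-4) - (-1)*3] + (-2)*[(-3)*(-4) - 2*3]
  = 2*(-12) - (-2)*(15) + (-2)*(6) = -6
Dx = 0*[2*(-4) - (-1)*(-4)] - (-2)*[15*(-4) - (-1)*3] + (-2)*[15*(-4) - 2*3]
  = 0*(-12) - (-2)*(-57) + (-2)*(-66) = 18
Dy = 2*[15*(-4) - (-1)*3] - 0*[(-3)*(-4) - (-1)*3] + (-2)*[(-3)*3 - 15*3]
  = 2*(-57) - 0*(15) + (-2)*(-54) = -6
Dz = 2*[2*3 - 15*(-4)] - (-2)*[(-3)*3 - 15*3] + 0*[(-3)*(-4) - 2*3]
  = 2*(66) - (-2)*(-54) + 0*(6) = 24
x = Dx/D = 18/-6 = -3, y = Dy/D = -6/-6 = 1, z = Dz/D = 24/-6 = -4
Check eq1: (2)(-3) + (-2)(1) + (-2)(-4) = 0 = 0 ✓
Check eq2: (-3)(-3) + (2)(1) + (-1)(-4) = 15 = 15 ✓
Check eq3: (3)(-3) + (-4)(1) + (-4)(-4) = 3 = 3 ✓

x = -3, y = 1, z = -4


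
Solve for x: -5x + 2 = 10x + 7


Starting with: -5x + 2 = 10x + 7
Move all x terms to left: (-5 - 10)x = 7 - 2
Simplify: -15x = 5
Divide both sides by -15: x = -1/3

x = -1/3


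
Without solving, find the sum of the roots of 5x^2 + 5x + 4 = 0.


By Vieta's formulas for ax^2 + bx + c = 0:
  Sum of roots = -b/a
  Product of roots = c/a

Here a = 5, b = 5, c = 4
Sum = -(5)/5 = -1
Product = 4/5 = 4/5

Sum = -1


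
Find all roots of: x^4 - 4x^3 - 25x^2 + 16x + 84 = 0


Let p(x) = x^4 - 4x^3 - 25x^2 + 16x + 84. By the rational root theorem (leading coefficient 1), any rational root is an integer divisor of 84: try ±1, ±2, ... in turn.
Test x = 1: value = 72 ≠ 0.
Test x = -1: value = 48 ≠ 0.
Test x = 2: value = 0 ✓, so (x - 2) is a factor.
Synthetic division by (x - 2): bring down 1; 1(2) - 4 = -2; (-2)(2) - 25 = -29; (-29)(2) + 16 = -42; (-42)(2) + 84 = 0 → quotient x^3 - 2x^2 - 29x - 42, remainder 0.
Continue with the quotient x^3 - 2x^2 - 29x - 42 (candidates must divide 42; re-test x = 2 first in case it repeats).
Test x = 2: value = -100 ≠ 0.
Test x = -2: value = 0 ✓, so (x + 2) is a factor.
Synthetic division by (x + 2): bring down 1; 1(-2) - 2 = -4; (-4)(-2) - 29 = -21; (-21)(-2) - 42 = 0 → quotient x^2 - 4x - 21, remainder 0.
Solve the quadratic x^2 - 4x - 21 = 0: discriminant = (-4)^2 - 4(1)(-21) = 16 + 84 = 100.
sqrt(100) = 10, so x = (4 ± 10)/2: x = 7 or x = -3.
Collecting all roots found:

x = -3, x = -2, x = 2, x = 7


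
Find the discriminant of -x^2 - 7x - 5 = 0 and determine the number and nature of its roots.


For ax^2 + bx + c = 0, discriminant D = b^2 - 4ac
Here a = -1, b = -7, c = -5
D = (-7)^2 - 4(-1)(-5) = 49 - 20 = 29

D = 29 > 0 but not a perfect square
The equation has 2 distinct real irrational roots.

Discriminant = 29, 2 distinct real irrational roots


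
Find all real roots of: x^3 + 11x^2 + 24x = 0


The constant term is 0, so x = 0 is a root. Factor out x:
  x(x^2 + 11x + 24) = 0
Solve the quadratic x^2 + 11x + 24 = 0: discriminant = 11^2 - 4(1)(24) = 121 - 96 = 25.
sqrt(25) = 5, so x = (-11 ± 5)/2: x = -3 or x = -8.

x = -8, x = -3, x = 0


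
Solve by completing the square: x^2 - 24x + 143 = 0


Start: x^2 - 24x + 143 = 0
Move constant: x^2 - 24x = -143
Half of -24 is -12, squared is 144
Add 144 to both sides: x^2 - 24x + 144 = 1
(x - 12)^2 = 1
x - 12 = ±1
x = 12 + 1 = 13 or x = 12 - 1 = 11

x = 11, x = 13


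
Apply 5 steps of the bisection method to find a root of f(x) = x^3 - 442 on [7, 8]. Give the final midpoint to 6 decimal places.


f(x) = x^3 - 442
f(7) = -99 < 0
f(8) = 70 > 0

Step 1: midpoint = (7.000000 + 8.000000)/2 = 7.500000
  f(7.500000) = -20.125000
  f(mid) < 0, so root is in [7.500000, 8.000000]

Step 2: midpoint = (7.500000 + 8.000000)/2 = 7.750000
  f(7.750000) = 23.484375
  f(mid) > 0, so root is in [7.500000, 7.750000]

Step 3: midpoint = (7.500000 + 7.750000)/2 = 7.625000
  f(7.625000) = 1.322266
  f(mid) > 0, so root is in [7.500000, 7.625000]

Step 4: midpoint = (7.500000 + 7.625000)/2 = 7.562500
  f(7.562500) = -9.489990
  f(mid) < 0, so root is in [7.562500, 7.625000]

Step 5: midpoint = (7.562500 + 7.625000)/2 = 7.593750
  f(7.593750) = -4.106110
  f(mid) < 0, so root is in [7.593750, 7.625000]

midpoint = 7.593750


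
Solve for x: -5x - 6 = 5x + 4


Starting with: -5x - 6 = 5x + 4
Move all x terms to left: (-5 - 5)x = 4 + 6
Simplify: -10x = 10
Divide both sides by -10: x = -1

x = -1


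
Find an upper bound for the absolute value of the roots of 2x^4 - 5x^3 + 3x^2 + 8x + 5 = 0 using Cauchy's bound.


Cauchy's bound: all roots r satisfy |r| <= 1 + max(|a_i/a_n|) for i = 0,...,n-1
where a_n is the leading coefficient.

Coefficients: [2, -5, 3, 8, 5]
Leading coefficient a_n = 2
Ratios |a_i/a_n|: 5/2, 3/2, 4, 5/2
Maximum ratio: 4
Cauchy's bound: |r| <= 1 + 4 = 5

Upper bound = 5


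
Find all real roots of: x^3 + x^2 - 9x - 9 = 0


Let p(x) = x^3 + x^2 - 9x - 9. By the rational root theorem (leading coefficient 1), any rational root is an integer divisor of 9: try ±1, ±2, ... in turn.
Test x = 1: value = -16 ≠ 0.
Test x = -1: value = 0 ✓, so (x + 1) is a factor.
Synthetic division by (x + 1): bring down 1; 1(-1) + 1 = 0; 0(-1) - 9 = -9; (-9)(-1) - 9 = 0 → quotient x^2 - 9, remainder 0.
Solve the quadratic x^2 - 9 = 0: discriminant = 0^2 - 4(1)(-9) = 0 + 36 = 36.
sqrt(36) = 6, so x = (0 ± 6)/2: x = 3 or x = -3.

x = -3, x = -1, x = 3


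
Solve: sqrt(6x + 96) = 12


Square both sides: 6x + 96 = 12^2 = 144
6x = 144 - 96 = 48
x = 8
Check: sqrt(6*8 + 96) = sqrt(144) = 12 ✓

x = 8


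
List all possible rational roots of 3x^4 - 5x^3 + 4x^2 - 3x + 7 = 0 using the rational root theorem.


Rational root theorem: possible roots are ±p/q where:
  p divides the constant term (7): p ∈ {1, 7}
  q divides the leading coefficient (3): q ∈ {1, 3}

All possible rational roots: -7, -7/3, -1, -1/3, 1/3, 1, 7/3, 7

-7, -7/3, -1, -1/3, 1/3, 1, 7/3, 7


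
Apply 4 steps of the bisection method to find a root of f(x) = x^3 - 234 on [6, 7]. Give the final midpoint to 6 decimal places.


f(x) = x^3 - 234
f(6) = -18 < 0
f(7) = 109 > 0

Step 1: midpoint = (6.000000 + 7.000000)/2 = 6.500000
  f(6.500000) = 40.625000
  f(mid) > 0, so root is in [6.000000, 6.500000]

Step 2: midpoint = (6.000000 + 6.500000)/2 = 6.250000
  f(6.250000) = 10.140625
  f(mid) > 0, so root is in [6.000000, 6.250000]

Step 3: midpoint = (6.000000 + 6.250000)/2 = 6.125000
  f(6.125000) = -4.216797
  f(mid) < 0, so root is in [6.125000, 6.250000]

Step 4: midpoint = (6.125000 + 6.250000)/2 = 6.187500
  f(6.187500) = 2.889404
  f(mid) > 0, so root is in [6.125000, 6.187500]

midpoint = 6.187500


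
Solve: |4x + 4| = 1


An absolute value equation |expr| = 1 gives two cases:
Case 1: 4x + 4 = 1
  4x = -3, so x = -3/4
Case 2: 4x + 4 = -1
  4x = -5, so x = -5/4

x = -5/4, x = -3/4


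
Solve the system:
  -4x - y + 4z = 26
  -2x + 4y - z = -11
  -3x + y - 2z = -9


Using Cramer's rule. Expand each determinant along the first row.
D  = (-4)*[4*(-2) - (-1)*1] - (-1)*[(-2)*(-2) - (-1)*(-3)] + 4*[(-2)*1 - 4*(-3)]
  = (-4)*(-7) - (-1)*(1) + 4*(10) = 69
Dx = 26*[4*(-2) - (-1)*1] - (-1)*[(-11)*(-2) - (-1)*(-9)] + 4*[(-11)*1 - 4*(-9)]
  = 26*(-7) - (-1)*(13) + 4*(25) = -69
Dy = (-4)*[(-11)*(-2) - (-1)*(-9)] - 26*[(-2)*(-2) - (-1)*(-3)] + 4*[(-2)*(-9) - (-11)*(-3)]
  = (-4)*(13) - 26*(1) + 4*(-15) = -138
Dz = (-4)*[4*(-9) - (-11)*1] - (-1)*[(-2)*(-9) - (-11)*(-3)] + 26*[(-2)*1 - 4*(-3)]
  = (-4)*(-25) - (-1)*(-15) + 26*(10) = 345
x = Dx/D = -69/69 = -1, y = Dy/D = -138/69 = -2, z = Dz/D = 345/69 = 5
Check eq1: (-4)(-1) + (-1)(-2) + (4)(5) = 26 = 26 ✓
Check eq2: (-2)(-1) + (4)(-2) + (-1)(5) = -11 = -11 ✓
Check eq3: (-3)(-1) + (1)(-2) + (-2)(5) = -9 = -9 ✓

x = -1, y = -2, z = 5


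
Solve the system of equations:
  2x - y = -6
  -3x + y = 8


Using Cramer's rule:
Determinant D = (2)(1) - (-3)(-1) = 2 - 3 = -1
Dx = (-6)(1) - (8)(-1) = -6 + 8 = 2
Dy = (2)(8) - (-3)(-6) = 16 - 18 = -2
x = Dx/D = 2/-1 = -2
y = Dy/D = -2/-1 = 2

x = -2, y = 2


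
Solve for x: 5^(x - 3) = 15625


Express both sides with the same base.
15625 = 5^6
Since the bases match, equate exponents: x - 3 = 6
So x = 6 - (-3) = 9

x = 9


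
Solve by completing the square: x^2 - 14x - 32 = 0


Start: x^2 - 14x - 32 = 0
Move constant: x^2 - 14x = 32
Half of -14 is -7, squared is 49
Add 49 to both sides: x^2 - 14x + 49 = 81
(x - 7)^2 = 81
x - 7 = ±9
x = 7 + 9 = 16 or x = 7 - 9 = -2

x = -2, x = 16


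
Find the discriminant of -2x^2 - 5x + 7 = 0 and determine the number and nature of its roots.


For ax^2 + bx + c = 0, discriminant D = b^2 - 4ac
Here a = -2, b = -5, c = 7
D = (-5)^2 - 4(-2)(7) = 25 + 56 = 81

D = 81 > 0 and is a perfect square (sqrt = 9)
The equation has 2 distinct real rational roots.

Discriminant = 81, 2 distinct real rational roots


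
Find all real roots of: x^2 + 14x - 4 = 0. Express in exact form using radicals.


Using the quadratic formula: x = (-b ± sqrt(b^2 - 4ac)) / (2a)
Here a = 1, b = 14, c = -4
Discriminant = b^2 - 4ac = 14^2 - 4(1)(-4) = 196 + 16 = 212
Since discriminant = 212 > 0, there are two real roots.
x = (-14 ± 2*sqrt(53)) / 2
Simplifying: x = -7 ± sqrt(53)
Numerically: x ≈ 0.2801 or x ≈ -14.2801

x = -7 + sqrt(53) or x = -7 - sqrt(53)


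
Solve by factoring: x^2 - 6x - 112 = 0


We need two numbers that multiply to -112 and add to -6.
Those numbers are -14 and 8 (since (-14) * 8 = -112 and (-14) + 8 = -6).
So x^2 - 6x - 112 = (x - 14)(x + 8) = 0
Setting each factor to zero: x = 14 or x = -8

x = -8, x = 14


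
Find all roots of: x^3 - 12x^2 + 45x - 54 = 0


Let p(x) = x^3 - 12x^2 + 45x - 54. By the rational root theorem (leading coefficient 1), any rational root is an integer divisor of 54: try ±1, ±2, ... in turn.
Test x = 1: value = -20 ≠ 0.
Test x = -1: value = -112 ≠ 0.
Test x = 2: value = -4 ≠ 0.
Test x = -2: value = -200 ≠ 0.
Test x = 3: value = 0 ✓, so (x - 3) is a factor.
Synthetic division by (x - 3): bring down 1; 1(3) - 12 = -9; (-9)(3) + 45 = 18; 18(3) - 54 = 0 → quotient x^2 - 9x + 18, remainder 0.
Solve the quadratic x^2 - 9x + 18 = 0: discriminant = (-9)^2 - 4(1)(18) = 81 - 72 = 9.
sqrt(9) = 3, so x = (9 ± 3)/2: x = 6 or x = 3.
Collecting all roots found:

x = 3 (multiplicity 2), x = 6


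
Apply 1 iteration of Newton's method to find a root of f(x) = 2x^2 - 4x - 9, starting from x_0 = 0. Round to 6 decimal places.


Newton's method: x_(n+1) = x_n - f(x_n)/f'(x_n)
f(x) = 2x^2 - 4x - 9
f'(x) = 4x - 4

Iteration 1:
  f(0.000000) = -9.000000
  f'(0.000000) = -4.000000
  x_1 = 0.000000 - (-9.000000)/(-4.000000) = -2.250000

x_1 = -2.250000


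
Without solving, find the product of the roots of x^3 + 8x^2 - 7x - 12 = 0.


By Vieta's formulas for x^3 + bx^2 + cx + d = 0:
  r1 + r2 + r3 = -b/a = -8
  r1*r2 + r1*r3 + r2*r3 = c/a = -7
  r1*r2*r3 = -d/a = 12


Product = 12


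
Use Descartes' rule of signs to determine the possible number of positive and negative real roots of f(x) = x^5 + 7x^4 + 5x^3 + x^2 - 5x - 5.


Descartes' rule of signs:

For positive roots, count sign changes in f(x) = x^5 + 7x^4 + 5x^3 + x^2 - 5x - 5:
Signs of coefficients: +, +, +, +, -, -
Number of sign changes: 1
Possible positive real roots: 1

For negative roots, examine f(-x) = -x^5 + 7x^4 - 5x^3 + x^2 + 5x - 5:
Signs of coefficients: -, +, -, +, +, -
Number of sign changes: 4
Possible negative real roots: 4, 2, 0

Positive roots: 1; Negative roots: 4 or 2 or 0


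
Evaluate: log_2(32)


We need the exponent such that 2^? = 32
2^5 = 32
Therefore log_2(32) = 5

5


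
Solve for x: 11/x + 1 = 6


Subtract 1 from both sides: 11/x = 5
Multiply both sides by x: 11 = 5 * x
Divide by 5: x = 11/5

x = 11/5


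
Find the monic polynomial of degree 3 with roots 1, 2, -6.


A monic polynomial with roots 1, 2, -6 is:
p(x) = (x - 1)(x - 2)(x + 6)
After multiplying by (x - 1): x - 1
After multiplying by (x - 2): x^2 - 3x + 2
After multiplying by (x + 6): x^3 + 3x^2 - 16x + 12

x^3 + 3x^2 - 16x + 12


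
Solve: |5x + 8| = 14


An absolute value equation |expr| = 14 gives two cases:
Case 1: 5x + 8 = 14
  5x = 6, so x = 6/5
Case 2: 5x + 8 = -14
  5x = -22, so x = -22/5

x = -22/5, x = 6/5


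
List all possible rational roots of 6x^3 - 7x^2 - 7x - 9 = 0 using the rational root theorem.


Rational root theorem: possible roots are ±p/q where:
  p divides the constant term (-9): p ∈ {1, 3, 9}
  q divides the leading coefficient (6): q ∈ {1, 2, 3, 6}

All possible rational roots: -9, -9/2, -3, -3/2, -1, -1/2, -1/3, -1/6, 1/6, 1/3, 1/2, 1, 3/2, 3, 9/2, 9

-9, -9/2, -3, -3/2, -1, -1/2, -1/3, -1/6, 1/6, 1/3, 1/2, 1, 3/2, 3, 9/2, 9


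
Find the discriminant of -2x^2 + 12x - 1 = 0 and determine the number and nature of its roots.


For ax^2 + bx + c = 0, discriminant D = b^2 - 4ac
Here a = -2, b = 12, c = -1
D = (12)^2 - 4(-2)(-1) = 144 - 8 = 136

D = 136 > 0 but not a perfect square
The equation has 2 distinct real irrational roots.

Discriminant = 136, 2 distinct real irrational roots


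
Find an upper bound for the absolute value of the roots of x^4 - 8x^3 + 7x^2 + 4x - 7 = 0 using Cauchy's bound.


Cauchy's bound: all roots r satisfy |r| <= 1 + max(|a_i/a_n|) for i = 0,...,n-1
where a_n is the leading coefficient.

Coefficients: [1, -8, 7, 4, -7]
Leading coefficient a_n = 1
Ratios |a_i/a_n|: 8, 7, 4, 7
Maximum ratio: 8
Cauchy's bound: |r| <= 1 + 8 = 9

Upper bound = 9


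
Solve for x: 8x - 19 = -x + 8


Starting with: 8x - 19 = -x + 8
Move all x terms to left: (8 + 1)x = 8 + 19
Simplify: 9x = 27
Divide both sides by 9: x = 3

x = 3


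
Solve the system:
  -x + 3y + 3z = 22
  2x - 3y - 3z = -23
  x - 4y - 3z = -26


Using Cramer's rule. Expand each determinant along the first row.
D  = (-1)*[(-3)*(-3) - (-3)*(-4)] - 3*[2*(-3) - (-3)*1] + 3*[2*(-4) - (-3)*1]
  = (-1)*(-3) - 3*(-3) + 3*(-5) = -3
Dx = 22*[(-3)*(-3) - (-3)*(-4)] - 3*[(-23)*(-3) - (-3)*(-26)] + 3*[(-23)*(-4) - (-3)*(-26)]
  = 22*(-3) - 3*(-9) + 3*(14) = 3
Dy = (-1)*[(-23)*(-3) - (-3)*(-26)] - 22*[2*(-3) - (-3)*1] + 3*[2*(-26) - (-23)*1]
  = (-1)*(-9) - 22*(-3) + 3*(-29) = -12
Dz = (-1)*[(-3)*(-26) - (-23)*(-4)] - 3*[2*(-26) - (-23)*1] + 22*[2*(-4) - (-3)*1]
  = (-1)*(-14) - 3*(-29) + 22*(-5) = -9
x = Dx/D = 3/-3 = -1, y = Dy/D = -12/-3 = 4, z = Dz/D = -9/-3 = 3
Check eq1: (-1)(-1) + (3)(4) + (3)(3) = 22 = 22 ✓
Check eq2: (2)(-1) + (-3)(4) + (-3)(3) = -23 = -23 ✓
Check eq3: (1)(-1) + (-4)(4) + (-3)(3) = -26 = -26 ✓

x = -1, y = 4, z = 3


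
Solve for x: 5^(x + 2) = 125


Express both sides with the same base.
125 = 5^3
Since the bases match, equate exponents: x + 2 = 3
So x = 3 - (2) = 1

x = 1


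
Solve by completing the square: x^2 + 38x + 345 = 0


Start: x^2 + 38x + 345 = 0
Move constant: x^2 + 38x = -345
Half of 38 is 19, squared is 361
Add 361 to both sides: x^2 + 38x + 361 = 16
(x + 19)^2 = 16
x + 19 = ±4
x = -19 + 4 = -15 or x = -19 - 4 = -23

x = -23, x = -15


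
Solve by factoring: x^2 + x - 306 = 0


We need two numbers that multiply to -306 and add to 1.
Those numbers are 18 and -17 (since 18 * (-17) = -306 and 18 + (-17) = 1).
So x^2 + x - 306 = (x + 18)(x - 17) = 0
Setting each factor to zero: x = -18 or x = 17

x = -18, x = 17


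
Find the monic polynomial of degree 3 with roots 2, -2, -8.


A monic polynomial with roots 2, -2, -8 is:
p(x) = (x - 2)(x + 2)(x + 8)
After multiplying by (x - 2): x - 2
After multiplying by (x + 2): x^2 - 4
After multiplying by (x + 8): x^3 + 8x^2 - 4x - 32

x^3 + 8x^2 - 4x - 32


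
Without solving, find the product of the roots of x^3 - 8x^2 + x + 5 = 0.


By Vieta's formulas for x^3 + bx^2 + cx + d = 0:
  r1 + r2 + r3 = -b/a = 8
  r1*r2 + r1*r3 + r2*r3 = c/a = 1
  r1*r2*r3 = -d/a = -5


Product = -5


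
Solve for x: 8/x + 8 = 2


Subtract 8 from both sides: 8/x = -6
Multiply both sides by x: 8 = -6 * x
Divide by -6: x = -4/3

x = -4/3


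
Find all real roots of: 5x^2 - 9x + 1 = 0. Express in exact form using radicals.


Using the quadratic formula: x = (-b ± sqrt(b^2 - 4ac)) / (2a)
Here a = 5, b = -9, c = 1
Discriminant = b^2 - 4ac = (-9)^2 - 4(5)(1) = 81 - 20 = 61
Since discriminant = 61 > 0, there are two real roots.
x = (9 ± sqrt(61)) / 10
Numerically: x ≈ 1.6810 or x ≈ 0.1190

x = (9 + sqrt(61)) / 10 or x = (9 - sqrt(61)) / 10


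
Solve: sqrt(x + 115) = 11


Square both sides: x + 115 = 11^2 = 121
x = 121 - 115 = 6
x = 6
Check: sqrt(1*6 + 115) = sqrt(121) = 11 ✓

x = 6


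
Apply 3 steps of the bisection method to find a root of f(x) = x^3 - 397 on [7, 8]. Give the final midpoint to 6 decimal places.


f(x) = x^3 - 397
f(7) = -54 < 0
f(8) = 115 > 0

Step 1: midpoint = (7.000000 + 8.000000)/2 = 7.500000
  f(7.500000) = 24.875000
  f(mid) > 0, so root is in [7.000000, 7.500000]

Step 2: midpoint = (7.000000 + 7.500000)/2 = 7.250000
  f(7.250000) = -15.921875
  f(mid) < 0, so root is in [7.250000, 7.500000]

Step 3: midpoint = (7.250000 + 7.500000)/2 = 7.375000
  f(7.375000) = 4.130859
  f(mid) > 0, so root is in [7.250000, 7.375000]

midpoint = 7.375000


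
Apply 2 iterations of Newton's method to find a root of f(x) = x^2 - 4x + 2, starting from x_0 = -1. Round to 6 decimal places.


Newton's method: x_(n+1) = x_n - f(x_n)/f'(x_n)
f(x) = x^2 - 4x + 2
f'(x) = 2x - 4

Iteration 1:
  f(-1.000000) = 7.000000
  f'(-1.000000) = -6.000000
  x_1 = -1.000000 - (7.000000)/(-6.000000) = 0.166667

Iteration 2:
  f(0.166667) = 1.361111
  f'(0.166667) = -3.666667
  x_2 = 0.166667 - (1.361111)/(-3.666667) = 0.537879

x_2 = 0.537879


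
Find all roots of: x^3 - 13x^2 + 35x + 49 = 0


Let p(x) = x^3 - 13x^2 + 35x + 49. By the rational root theorem (leading coefficient 1), any rational root is an integer divisor of 49: try ±1, ±2, ... in turn.
Test x = 1: value = 72 ≠ 0.
Test x = -1: value = 0 ✓, so (x + 1) is a factor.
Synthetic division by (x + 1): bring down 1; 1(-1) - 13 = -14; (-14)(-1) + 35 = 49; 49(-1) + 49 = 0 → quotient x^2 - 14x + 49, remainder 0.
Solve the quadratic x^2 - 14x + 49 = 0: discriminant = (-14)^2 - 4(1)(49) = 196 - 196 = 0.
Discriminant = 0, so a double root: x = 14/2 = 7.
Collecting all roots found:

x = -1, x = 7 (multiplicity 2)


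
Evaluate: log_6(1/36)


We need the exponent such that 6^? = 1/36
6^(-2) = 1/6^2 = 1/36
Therefore log_6(1/36) = -2

-2


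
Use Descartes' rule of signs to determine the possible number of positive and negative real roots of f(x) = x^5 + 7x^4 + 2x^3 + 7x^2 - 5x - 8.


Descartes' rule of signs:

For positive roots, count sign changes in f(x) = x^5 + 7x^4 + 2x^3 + 7x^2 - 5x - 8:
Signs of coefficients: +, +, +, +, -, -
Number of sign changes: 1
Possible positive real roots: 1

For negative roots, examine f(-x) = -x^5 + 7x^4 - 2x^3 + 7x^2 + 5x - 8:
Signs of coefficients: -, +, -, +, +, -
Number of sign changes: 4
Possible negative real roots: 4, 2, 0

Positive roots: 1; Negative roots: 4 or 2 or 0


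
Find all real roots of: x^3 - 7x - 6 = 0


Let p(x) = x^3 - 7x - 6. By the rational root theorem (leading coefficient 1), any rational root is an integer divisor of 6: try ±1, ±2, ... in turn.
Test x = 1: value = -12 ≠ 0.
Test x = -1: value = 0 ✓, so (x + 1) is a factor.
Synthetic division by (x + 1): bring down 1; 1(-1) + 0 = -1; (-1)(-1) - 7 = -6; (-6)(-1) - 6 = 0 → quotient x^2 - x - 6, remainder 0.
Solve the quadratic x^2 - x - 6 = 0: discriminant = (-1)^2 - 4(1)(-6) = 1 + 24 = 25.
sqrt(25) = 5, so x = (1 ± 5)/2: x = 3 or x = -2.

x = -2, x = -1, x = 3


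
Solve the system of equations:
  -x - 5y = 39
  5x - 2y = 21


Using Cramer's rule:
Determinant D = (-1)(-2) - (5)(-5) = 2 + 25 = 27
Dx = (39)(-2) - (21)(-5) = -78 + 105 = 27
Dy = (-1)(21) - (5)(39) = -21 - 195 = -216
x = Dx/D = 27/27 = 1
y = Dy/D = -216/27 = -8

x = 1, y = -8


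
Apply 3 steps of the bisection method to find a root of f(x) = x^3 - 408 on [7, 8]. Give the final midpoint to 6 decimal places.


f(x) = x^3 - 408
f(7) = -65 < 0
f(8) = 104 > 0

Step 1: midpoint = (7.000000 + 8.000000)/2 = 7.500000
  f(7.500000) = 13.875000
  f(mid) > 0, so root is in [7.000000, 7.500000]

Step 2: midpoint = (7.000000 + 7.500000)/2 = 7.250000
  f(7.250000) = -26.921875
  f(mid) < 0, so root is in [7.250000, 7.500000]

Step 3: midpoint = (7.250000 + 7.500000)/2 = 7.375000
  f(7.375000) = -6.869141
  f(mid) < 0, so root is in [7.375000, 7.500000]

midpoint = 7.375000


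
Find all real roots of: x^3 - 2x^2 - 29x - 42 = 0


Let p(x) = x^3 - 2x^2 - 29x - 42. By the rational root theorem (leading coefficient 1), any rational root is an integer divisor of 42: try ±1, ±2, ... in turn.
Test x = 1: value = -72 ≠ 0.
Test x = -1: value = -16 ≠ 0.
Test x = 2: value = -100 ≠ 0.
Test x = -2: value = 0 ✓, so (x + 2) is a factor.
Synthetic division by (x + 2): bring down 1; 1(-2) - 2 = -4; (-4)(-2) - 29 = -21; (-21)(-2) - 42 = 0 → quotient x^2 - 4x - 21, remainder 0.
Solve the quadratic x^2 - 4x - 21 = 0: discriminant = (-4)^2 - 4(1)(-21) = 16 + 84 = 100.
sqrt(100) = 10, so x = (4 ± 10)/2: x = 7 or x = -3.

x = -3, x = -2, x = 7


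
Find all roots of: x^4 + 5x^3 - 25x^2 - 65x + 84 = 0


Let p(x) = x^4 + 5x^3 - 25x^2 - 65x + 84. By the rational root theorem (leading coefficient 1), any rational root is an integer divisor of 84: try ±1, ±2, ... in turn.
Test x = 1: value = 0 ✓, so (x - 1) is a factor.
Synthetic division by (x - 1): bring down 1; 1(1) + 5 = 6; 6(1) - 25 = -19; (-19)(1) - 65 = -84; (-84)(1) + 84 = 0 → quotient x^3 + 6x^2 - 19x - 84, remainder 0.
Continue with the quotient x^3 + 6x^2 - 19x - 84 (candidates must divide 84; re-test x = 1 first in case it repeats).
Test x = 1: value = -96 ≠ 0.
Test x = -1: value = -60 ≠ 0.
Test x = 2: value = -90 ≠ 0.
Test x = -2: value = -30 ≠ 0.
Test x = 3: value = -60 ≠ 0.
Test x = -3: value = 0 ✓, so (x + 3) is a factor.
Synthetic division by (x + 3): bring down 1; 1(-3) + 6 = 3; 3(-3) - 19 = -28; (-28)(-3) - 84 = 0 → quotient x^2 + 3x - 28, remainder 0.
Solve the quadratic x^2 + 3x - 28 = 0: discriminant = 3^2 - 4(1)(-28) = 9 + 112 = 121.
sqrt(121) = 11, so x = (-3 ± 11)/2: x = 4 or x = -7.
Collecting all roots found:

x = -7, x = -3, x = 1, x = 4


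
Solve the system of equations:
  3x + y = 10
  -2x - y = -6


Using Cramer's rule:
Determinant D = (3)(-1) - (-2)(1) = -3 + 2 = -1
Dx = (10)(-1) - (-6)(1) = -10 + 6 = -4
Dy = (3)(-6) - (-2)(10) = -18 + 20 = 2
x = Dx/D = -4/-1 = 4
y = Dy/D = 2/-1 = -2

x = 4, y = -2


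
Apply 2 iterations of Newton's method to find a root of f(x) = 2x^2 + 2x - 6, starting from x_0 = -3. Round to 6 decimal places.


Newton's method: x_(n+1) = x_n - f(x_n)/f'(x_n)
f(x) = 2x^2 + 2x - 6
f'(x) = 4x + 2

Iteration 1:
  f(-3.000000) = 6.000000
  f'(-3.000000) = -10.000000
  x_1 = -3.000000 - (6.000000)/(-10.000000) = -2.400000

Iteration 2:
  f(-2.400000) = 0.720000
  f'(-2.400000) = -7.600000
  x_2 = -2.400000 - (0.720000)/(-7.600000) = -2.305263

x_2 = -2.305263


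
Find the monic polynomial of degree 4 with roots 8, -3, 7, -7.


A monic polynomial with roots 8, -3, 7, -7 is:
p(x) = (x - 8)(x + 3)(x - 7)(x + 7)
After multiplying by (x - 8): x - 8
After multiplying by (x + 3): x^2 - 5x - 24
After multiplying by (x - 7): x^3 - 12x^2 + 11x + 168
After multiplying by (x + 7): x^4 - 5x^3 - 73x^2 + 245x + 1176

x^4 - 5x^3 - 73x^2 + 245x + 1176


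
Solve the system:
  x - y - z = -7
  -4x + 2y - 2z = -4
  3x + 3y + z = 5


Using Cramer's rule. Expand each determinant along the first row.
D  = 1*[2*1 - (-2)*3] - (-1)*[(-4)*1 - (-2)*3] + (-1)*[(-4)*3 - 2*3]
  = 1*(8) - (-1)*(2) + (-1)*(-18) = 28
Dx = (-7)*[2*1 - (-2)*3] - (-1)*[(-4)*1 - (-2)*5] + (-1)*[(-4)*3 - 2*5]
  = (-7)*(8) - (-1)*(6) + (-1)*(-22) = -28
Dy = 1*[(-4)*1 - (-2)*5] - (-7)*[(-4)*1 - (-2)*3] + (-1)*[(-4)*5 - (-4)*3]
  = 1*(6) - (-7)*(2) + (-1)*(-8) = 28
Dz = 1*[2*5 - (-4)*3] - (-1)*[(-4)*5 - (-4)*3] + (-7)*[(-4)*3 - 2*3]
  = 1*(22) - (-1)*(-8) + (-7)*(-18) = 140
x = Dx/D = -28/28 = -1, y = Dy/D = 28/28 = 1, z = Dz/D = 140/28 = 5
Check eq1: (1)(-1) + (-1)(1) + (-1)(5) = -7 = -7 ✓
Check eq2: (-4)(-1) + (2)(1) + (-2)(5) = -4 = -4 ✓
Check eq3: (3)(-1) + (3)(1) + (1)(5) = 5 = 5 ✓

x = -1, y = 1, z = 5


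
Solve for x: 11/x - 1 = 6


Subtract -1 from both sides: 11/x = 7
Multiply both sides by x: 11 = 7 * x
Divide by 7: x = 11/7

x = 11/7


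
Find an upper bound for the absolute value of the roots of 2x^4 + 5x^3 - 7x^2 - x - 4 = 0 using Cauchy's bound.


Cauchy's bound: all roots r satisfy |r| <= 1 + max(|a_i/a_n|) for i = 0,...,n-1
where a_n is the leading coefficient.

Coefficients: [2, 5, -7, -1, -4]
Leading coefficient a_n = 2
Ratios |a_i/a_n|: 5/2, 7/2, 1/2, 2
Maximum ratio: 7/2
Cauchy's bound: |r| <= 1 + 7/2 = 9/2

Upper bound = 9/2


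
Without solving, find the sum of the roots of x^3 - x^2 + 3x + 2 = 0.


By Vieta's formulas for x^3 + bx^2 + cx + d = 0:
  r1 + r2 + r3 = -b/a = 1
  r1*r2 + r1*r3 + r2*r3 = c/a = 3
  r1*r2*r3 = -d/a = -2


Sum = 1


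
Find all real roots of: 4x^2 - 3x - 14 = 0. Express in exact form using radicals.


Using the quadratic formula: x = (-b ± sqrt(b^2 - 4ac)) / (2a)
Here a = 4, b = -3, c = -14
Discriminant = b^2 - 4ac = (-3)^2 - 4(4)(-14) = 9 + 224 = 233
Since discriminant = 233 > 0, there are two real roots.
x = (3 ± sqrt(233)) / 8
Numerically: x ≈ 2.2830 or x ≈ -1.5330

x = (3 + sqrt(233)) / 8 or x = (3 - sqrt(233)) / 8


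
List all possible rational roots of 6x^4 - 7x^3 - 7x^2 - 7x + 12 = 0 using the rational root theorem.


Rational root theorem: possible roots are ±p/q where:
  p divides the constant term (12): p ∈ {1, 2, 3, 4, 6, 12}
  q divides the leading coefficient (6): q ∈ {1, 2, 3, 6}

All possible rational roots: -12, -6, -4, -3, -2, -3/2, -4/3, -1, -2/3, -1/2, -1/3, -1/6, 1/6, 1/3, 1/2, 2/3, 1, 4/3, 3/2, 2, 3, 4, 6, 12

-12, -6, -4, -3, -2, -3/2, -4/3, -1, -2/3, -1/2, -1/3, -1/6, 1/6, 1/3, 1/2, 2/3, 1, 4/3, 3/2, 2, 3, 4, 6, 12


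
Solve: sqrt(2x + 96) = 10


Square both sides: 2x + 96 = 10^2 = 100
2x = 100 - 96 = 4
x = 2
Check: sqrt(2*2 + 96) = sqrt(100) = 10 ✓

x = 2


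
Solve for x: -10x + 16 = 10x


Starting with: -10x + 16 = 10x
Move all x terms to left: (-10 - 10)x = 0 - 16
Simplify: -20x = -16
Divide both sides by -20: x = 4/5

x = 4/5


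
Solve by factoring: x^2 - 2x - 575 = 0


We need two numbers that multiply to -575 and add to -2.
Those numbers are -25 and 23 (since (-25) * 23 = -575 and (-25) + 23 = -2).
So x^2 - 2x - 575 = (x - 25)(x + 23) = 0
Setting each factor to zero: x = 25 or x = -23

x = -23, x = 25


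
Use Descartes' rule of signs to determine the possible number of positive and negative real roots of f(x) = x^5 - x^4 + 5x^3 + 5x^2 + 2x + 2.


Descartes' rule of signs:

For positive roots, count sign changes in f(x) = x^5 - x^4 + 5x^3 + 5x^2 + 2x + 2:
Signs of coefficients: +, -, +, +, +, +
Number of sign changes: 2
Possible positive real roots: 2, 0

For negative roots, examine f(-x) = -x^5 - x^4 - 5x^3 + 5x^2 - 2x + 2:
Signs of coefficients: -, -, -, +, -, +
Number of sign changes: 3
Possible negative real roots: 3, 1

Positive roots: 2 or 0; Negative roots: 3 or 1


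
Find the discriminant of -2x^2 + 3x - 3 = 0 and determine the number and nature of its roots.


For ax^2 + bx + c = 0, discriminant D = b^2 - 4ac
Here a = -2, b = 3, c = -3
D = (3)^2 - 4(-2)(-3) = 9 - 24 = -15

D = -15 < 0
The equation has no real roots (2 complex conjugate roots).

Discriminant = -15, no real roots (2 complex conjugate roots)


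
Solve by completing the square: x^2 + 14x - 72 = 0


Start: x^2 + 14x - 72 = 0
Move constant: x^2 + 14x = 72
Half of 14 is 7, squared is 49
Add 49 to both sides: x^2 + 14x + 49 = 121
(x + 7)^2 = 121
x + 7 = ±11
x = -7 + 11 = 4 or x = -7 - 11 = -18

x = -18, x = 4


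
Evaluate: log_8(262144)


We need the exponent such that 8^? = 262144
8^6 = 262144
Therefore log_8(262144) = 6

6


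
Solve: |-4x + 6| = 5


An absolute value equation |expr| = 5 gives two cases:
Case 1: -4x + 6 = 5
  -4x = -1, so x = 1/4
Case 2: -4x + 6 = -5
  -4x = -11, so x = 11/4

x = 1/4, x = 11/4


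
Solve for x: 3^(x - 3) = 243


Express both sides with the same base.
243 = 3^5
Since the bases match, equate exponents: x - 3 = 5
So x = 5 - (-3) = 8

x = 8


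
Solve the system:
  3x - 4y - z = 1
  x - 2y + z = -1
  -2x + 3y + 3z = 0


Using Cramer's rule. Expand each determinant along the first row.
D  = 3*[(-2)*3 - 1*3] - (-4)*[1*3 - 1*(-2)] + (-1)*[1*3 - (-2)*(-2)]
  = 3*(-9) - (-4)*(5) + (-1)*(-1) = -6
Dx = 1*[(-2)*3 - 1*3] - (-4)*[(-1)*3 - 1*0] + (-1)*[(-1)*3 - (-2)*0]
  = 1*(-9) - (-4)*(-3) + (-1)*(-3) = -18
Dy = 3*[(-1)*3 - 1*0] - 1*[1*3 - 1*(-2)] + (-1)*[1*0 - (-1)*(-2)]
  = 3*(-3) - 1*(5) + (-1)*(-2) = -12
Dz = 3*[(-2)*0 - (-1)*3] - (-4)*[1*0 - (-1)*(-2)] + 1*[1*3 - (-2)*(-2)]
  = 3*(3) - (-4)*(-2) + 1*(-1) = 0
x = Dx/D = -18/-6 = 3, y = Dy/D = -12/-6 = 2, z = Dz/D = 0/-6 = 0
Check eq1: (3)(3) + (-4)(2) + (-1)(0) = 1 = 1 ✓
Check eq2: (1)(3) + (-2)(2) + (1)(0) = -1 = -1 ✓
Check eq3: (-2)(3) + (3)(2) + (3)(0) = 0 = 0 ✓

x = 3, y = 2, z = 0


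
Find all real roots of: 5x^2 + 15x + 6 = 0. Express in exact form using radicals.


Using the quadratic formula: x = (-b ± sqrt(b^2 - 4ac)) / (2a)
Here a = 5, b = 15, c = 6
Discriminant = b^2 - 4ac = 15^2 - 4(5)(6) = 225 - 120 = 105
Since discriminant = 105 > 0, there are two real roots.
x = (-15 ± sqrt(105)) / 10
Numerically: x ≈ -0.4753 or x ≈ -2.5247

x = (-15 + sqrt(105)) / 10 or x = (-15 - sqrt(105)) / 10


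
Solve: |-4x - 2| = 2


An absolute value equation |expr| = 2 gives two cases:
Case 1: -4x - 2 = 2
  -4x = 4, so x = -1
Case 2: -4x - 2 = -2
  -4x = 0, so x = 0

x = -1, x = 0


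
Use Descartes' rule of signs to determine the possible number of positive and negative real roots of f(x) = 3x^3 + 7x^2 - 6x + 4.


Descartes' rule of signs:

For positive roots, count sign changes in f(x) = 3x^3 + 7x^2 - 6x + 4:
Signs of coefficients: +, +, -, +
Number of sign changes: 2
Possible positive real roots: 2, 0

For negative roots, examine f(-x) = -3x^3 + 7x^2 + 6x + 4:
Signs of coefficients: -, +, +, +
Number of sign changes: 1
Possible negative real roots: 1

Positive roots: 2 or 0; Negative roots: 1


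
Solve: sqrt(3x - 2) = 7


Square both sides: 3x - 2 = 7^2 = 49
3x = 49 + 2 = 51
x = 17
Check: sqrt(3*17 - 2) = sqrt(49) = 7 ✓

x = 17


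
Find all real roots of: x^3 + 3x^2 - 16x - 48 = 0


Let p(x) = x^3 + 3x^2 - 16x - 48. By the rational root theorem (leading coefficient 1), any rational root is an integer divisor of 48: try ±1, ±2, ... in turn.
Test x = 1: value = -60 ≠ 0.
Test x = -1: value = -30 ≠ 0.
Test x = 2: value = -60 ≠ 0.
Test x = -2: value = -12 ≠ 0.
Test x = 3: value = -42 ≠ 0.
Test x = -3: value = 0 ✓, so (x + 3) is a factor.
Synthetic division by (x + 3): bring down 1; 1(-3) + 3 = 0; 0(-3) - 16 = -16; (-16)(-3) - 48 = 0 → quotient x^2 - 16, remainder 0.
Solve the quadratic x^2 - 16 = 0: discriminant = 0^2 - 4(1)(-16) = 0 + 64 = 64.
sqrt(64) = 8, so x = (0 ± 8)/2: x = 4 or x = -4.

x = -4, x = -3, x = 4


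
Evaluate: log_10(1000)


We need the exponent such that 10^? = 1000
10^3 = 1000
Therefore log_10(1000) = 3

3


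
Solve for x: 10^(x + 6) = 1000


Express both sides with the same base.
1000 = 10^3
Since the bases match, equate exponents: x + 6 = 3
So x = 3 - (6) = -3

x = -3


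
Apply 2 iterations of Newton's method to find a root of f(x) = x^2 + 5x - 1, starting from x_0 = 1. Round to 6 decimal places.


Newton's method: x_(n+1) = x_n - f(x_n)/f'(x_n)
f(x) = x^2 + 5x - 1
f'(x) = 2x + 5

Iteration 1:
  f(1.000000) = 5.000000
  f'(1.000000) = 7.000000
  x_1 = 1.000000 - (5.000000)/(7.000000) = 0.285714

Iteration 2:
  f(0.285714) = 0.510204
  f'(0.285714) = 5.571429
  x_2 = 0.285714 - (0.510204)/(5.571429) = 0.194139

x_2 = 0.194139


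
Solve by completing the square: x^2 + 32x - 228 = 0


Start: x^2 + 32x - 228 = 0
Move constant: x^2 + 32x = 228
Half of 32 is 16, squared is 256
Add 256 to both sides: x^2 + 32x + 256 = 484
(x + 16)^2 = 484
x + 16 = ±22
x = -16 + 22 = 6 or x = -16 - 22 = -38

x = -38, x = 6


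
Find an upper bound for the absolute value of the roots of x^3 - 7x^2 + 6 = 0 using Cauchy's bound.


Cauchy's bound: all roots r satisfy |r| <= 1 + max(|a_i/a_n|) for i = 0,...,n-1
where a_n is the leading coefficient.

Coefficients: [1, -7, 0, 6]
Leading coefficient a_n = 1
Ratios |a_i/a_n|: 7, 0, 6
Maximum ratio: 7
Cauchy's bound: |r| <= 1 + 7 = 8

Upper bound = 8


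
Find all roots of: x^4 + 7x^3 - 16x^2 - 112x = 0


The constant term is 0, so x = 0 is a root. Factor out x:
  x^3 + 7x^2 - 16x - 112 = 0
Let p(x) = x^3 + 7x^2 - 16x - 112. By the rational root theorem (leading coefficient 1), any rational root is an integer divisor of 112: try ±1, ±2, ... in turn.
Test x = 1: value = -120 ≠ 0.
Test x = -1: value = -90 ≠ 0.
Test x = 2: value = -108 ≠ 0.
Test x = -2: value = -60 ≠ 0.
Test x = 4: value = 0 ✓, so (x - 4) is a factor.
Synthetic division by (x - 4): bring down 1; 1(4) + 7 = 11; 11(4) - 16 = 28; 28(4) - 112 = 0 → quotient x^2 + 11x + 28, remainder 0.
Solve the quadratic x^2 + 11x + 28 = 0: discriminant = 11^2 - 4(1)(28) = 121 - 112 = 9.
sqrt(9) = 3, so x = (-11 ± 3)/2: x = -4 or x = -7.
Collecting all roots found:

x = -7, x = -4, x = 0, x = 4


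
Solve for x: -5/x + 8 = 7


Subtract 8 from both sides: -5/x = -1
Multiply both sides by x: -5 = -1 * x
Divide by -1: x = 5

x = 5


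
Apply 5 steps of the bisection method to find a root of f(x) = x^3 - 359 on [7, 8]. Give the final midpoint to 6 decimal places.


f(x) = x^3 - 359
f(7) = -16 < 0
f(8) = 153 > 0

Step 1: midpoint = (7.000000 + 8.000000)/2 = 7.500000
  f(7.500000) = 62.875000
  f(mid) > 0, so root is in [7.000000, 7.500000]

Step 2: midpoint = (7.000000 + 7.500000)/2 = 7.250000
  f(7.250000) = 22.078125
  f(mid) > 0, so root is in [7.000000, 7.250000]

Step 3: midpoint = (7.000000 + 7.250000)/2 = 7.125000
  f(7.125000) = 2.705078
  f(mid) > 0, so root is in [7.000000, 7.125000]

Step 4: midpoint = (7.000000 + 7.125000)/2 = 7.062500
  f(7.062500) = -6.730225
  f(mid) < 0, so root is in [7.062500, 7.125000]

Step 5: midpoint = (7.062500 + 7.125000)/2 = 7.093750
  f(7.093750) = -2.033356
  f(mid) < 0, so root is in [7.093750, 7.125000]

midpoint = 7.093750


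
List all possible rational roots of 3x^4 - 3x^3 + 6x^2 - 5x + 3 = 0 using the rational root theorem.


Rational root theorem: possible roots are ±p/q where:
  p divides the constant term (3): p ∈ {1, 3}
  q divides the leading coefficient (3): q ∈ {1, 3}

All possible rational roots: -3, -1, -1/3, 1/3, 1, 3

-3, -1, -1/3, 1/3, 1, 3


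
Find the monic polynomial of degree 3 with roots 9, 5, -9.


A monic polynomial with roots 9, 5, -9 is:
p(x) = (x - 9)(x - 5)(x + 9)
After multiplying by (x - 9): x - 9
After multiplying by (x - 5): x^2 - 14x + 45
After multiplying by (x + 9): x^3 - 5x^2 - 81x + 405

x^3 - 5x^2 - 81x + 405


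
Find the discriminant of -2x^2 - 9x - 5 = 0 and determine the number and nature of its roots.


For ax^2 + bx + c = 0, discriminant D = b^2 - 4ac
Here a = -2, b = -9, c = -5
D = (-9)^2 - 4(-2)(-5) = 81 - 40 = 41

D = 41 > 0 but not a perfect square
The equation has 2 distinct real irrational roots.

Discriminant = 41, 2 distinct real irrational roots


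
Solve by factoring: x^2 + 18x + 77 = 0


We need two numbers that multiply to 77 and add to 18.
Those numbers are 7 and 11 (since 7 * 11 = 77 and 7 + 11 = 18).
So x^2 + 18x + 77 = (x + 7)(x + 11) = 0
Setting each factor to zero: x = -7 or x = -11

x = -11, x = -7


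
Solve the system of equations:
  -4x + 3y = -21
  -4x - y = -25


Using Cramer's rule:
Determinant D = (-4)(-1) - (-4)(3) = 4 + 12 = 16
Dx = (-21)(-1) - (-25)(3) = 21 + 75 = 96
Dy = (-4)(-25) - (-4)(-21) = 100 - 84 = 16
x = Dx/D = 96/16 = 6
y = Dy/D = 16/16 = 1

x = 6, y = 1


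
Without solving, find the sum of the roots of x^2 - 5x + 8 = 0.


By Vieta's formulas for ax^2 + bx + c = 0:
  Sum of roots = -b/a
  Product of roots = c/a

Here a = 1, b = -5, c = 8
Sum = -(-5)/1 = 5
Product = 8/1 = 8

Sum = 5


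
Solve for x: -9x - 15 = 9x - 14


Starting with: -9x - 15 = 9x - 14
Move all x terms to left: (-9 - 9)x = -14 + 15
Simplify: -18x = 1
Divide both sides by -18: x = -1/18

x = -1/18


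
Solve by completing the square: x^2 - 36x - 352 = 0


Start: x^2 - 36x - 352 = 0
Move constant: x^2 - 36x = 352
Half of -36 is -18, squared is 324
Add 324 to both sides: x^2 - 36x + 324 = 676
(x - 18)^2 = 676
x - 18 = ±26
x = 18 + 26 = 44 or x = 18 - 26 = -8

x = -8, x = 44


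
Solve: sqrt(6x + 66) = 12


Square both sides: 6x + 66 = 12^2 = 144
6x = 144 - 66 = 78
x = 13
Check: sqrt(6*13 + 66) = sqrt(144) = 12 ✓

x = 13


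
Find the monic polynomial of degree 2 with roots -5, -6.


A monic polynomial with roots -5, -6 is:
p(x) = (x + 5)(x + 6)
After multiplying by (x + 5): x + 5
After multiplying by (x + 6): x^2 + 11x + 30

x^2 + 11x + 30


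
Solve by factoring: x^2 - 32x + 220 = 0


We need two numbers that multiply to 220 and add to -32.
Those numbers are -10 and -22 (since (-10) * (-22) = 220 and (-10) + (-22) = -32).
So x^2 - 32x + 220 = (x - 10)(x - 22) = 0
Setting each factor to zero: x = 10 or x = 22

x = 10, x = 22


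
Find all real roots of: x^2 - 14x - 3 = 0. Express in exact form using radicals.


Using the quadratic formula: x = (-b ± sqrt(b^2 - 4ac)) / (2a)
Here a = 1, b = -14, c = -3
Discriminant = b^2 - 4ac = (-14)^2 - 4(1)(-3) = 196 + 12 = 208
Since discriminant = 208 > 0, there are two real roots.
x = (14 ± 4*sqrt(13)) / 2
Simplifying: x = 7 ± 2*sqrt(13)
Numerically: x ≈ 14.2111 or x ≈ -0.2111

x = 7 + 2*sqrt(13) or x = 7 - 2*sqrt(13)


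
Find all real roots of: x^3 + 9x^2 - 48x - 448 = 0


Let p(x) = x^3 + 9x^2 - 48x - 448. By the rational root theorem (leading coefficient 1), any rational root is an integer divisor of 448: try ±1, ±2, ... in turn.
Test x = 1: value = -486 ≠ 0.
Test x = -1: value = -392 ≠ 0.
Test x = 2: value = -500 ≠ 0.
Test x = -2: value = -324 ≠ 0.
Test x = 4: value = -432 ≠ 0.
Test x = -4: value = -176 ≠ 0.
Test x = 7: value = 0 ✓, so (x - 7) is a factor.
Synthetic division by (x - 7): bring down 1; 1(7) + 9 = 16; 16(7) - 48 = 64; 64(7) - 448 = 0 → quotient x^2 + 16x + 64, remainder 0.
Solve the quadratic x^2 + 16x + 64 = 0: discriminant = 16^2 - 4(1)(64) = 256 - 256 = 0.
Discriminant = 0, so a double root: x = -16/2 = -8.

x = -8 (multiplicity 2), x = 7


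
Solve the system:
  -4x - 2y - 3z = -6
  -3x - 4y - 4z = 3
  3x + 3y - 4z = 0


Using Cramer's rule. Expand each determinant along the first row.
D  = (-4)*[(-4)*(-4) - (-4)*3] - (-2)*[(-3)*(-4) - (-4)*3] + (-3)*[(-3)*3 - (-4)*3]
  = (-4)*(28) - (-2)*(24) + (-3)*(3) = -73
Dx = (-6)*[(-4)*(-4) - (-4)*3] - (-2)*[3*(-4) - (-4)*0] + (-3)*[3*3 - (-4)*0]
  = (-6)*(28) - (-2)*(-12) + (-3)*(9) = -219
Dy = (-4)*[3*(-4) - (-4)*0] - (-6)*[(-3)*(-4) - (-4)*3] + (-3)*[(-3)*0 - 3*3]
  = (-4)*(-12) - (-6)*(24) + (-3)*(-9) = 219
Dz = (-4)*[(-4)*0 - 3*3] - (-2)*[(-3)*0 - 3*3] + (-6)*[(-3)*3 - (-4)*3]
  = (-4)*(-9) - (-2)*(-9) + (-6)*(3) = 0
x = Dx/D = -219/-73 = 3, y = Dy/D = 219/-73 = -3, z = Dz/D = 0/-73 = 0
Check eq1: (-4)(3) + (-2)(-3) + (-3)(0) = -6 = -6 ✓
Check eq2: (-3)(3) + (-4)(-3) + (-4)(0) = 3 = 3 ✓
Check eq3: (3)(3) + (3)(-3) + (-4)(0) = 0 = 0 ✓

x = 3, y = -3, z = 0


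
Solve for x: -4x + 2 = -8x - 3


Starting with: -4x + 2 = -8x - 3
Move all x terms to left: (-4 + 8)x = -3 - 2
Simplify: 4x = -5
Divide both sides by 4: x = -5/4

x = -5/4


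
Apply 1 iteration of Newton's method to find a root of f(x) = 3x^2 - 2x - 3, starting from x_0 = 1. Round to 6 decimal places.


Newton's method: x_(n+1) = x_n - f(x_n)/f'(x_n)
f(x) = 3x^2 - 2x - 3
f'(x) = 6x - 2

Iteration 1:
  f(1.000000) = -2.000000
  f'(1.000000) = 4.000000
  x_1 = 1.000000 - (-2.000000)/(4.000000) = 1.500000

x_1 = 1.500000


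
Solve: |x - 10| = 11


An absolute value equation |expr| = 11 gives two cases:
Case 1: x - 10 = 11
  x = 21, so x = 21
Case 2: x - 10 = -11
  x = -1, so x = -1

x = -1, x = 21
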